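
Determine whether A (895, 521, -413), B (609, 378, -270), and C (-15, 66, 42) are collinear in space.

AB = (-286, -143, 143), AC = (-910, -455, 455).
AB × AC = (0, 0, 0).
The cross product vanishes, so the three points are collinear.

Yes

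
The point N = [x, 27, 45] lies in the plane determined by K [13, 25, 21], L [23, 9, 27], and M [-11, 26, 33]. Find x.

-35

Coplanarity requires KL · (KM × KN) = 0.
KL = (10, -16, 6), KM = (-24, 1, 12); the triple product is linear in x with coefficient -198 and constant term -6930.
Setting it to zero: x = -35.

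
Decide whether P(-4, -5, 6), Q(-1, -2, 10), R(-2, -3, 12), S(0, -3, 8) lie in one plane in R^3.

No

A normal to the plane through P, Q, R is n = PQ × PR = (10, -10, 0).
The plane has equation n·X = 10. For S: n·S = 30.
30 ≠ 10, so S is off the plane.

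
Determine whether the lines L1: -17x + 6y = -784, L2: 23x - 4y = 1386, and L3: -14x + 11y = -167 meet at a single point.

The three lines meet at one point iff the augmented coefficient matrix [aᵢ bᵢ cᵢ] has rank < 3, i.e. its determinant vanishes.
Here the determinant is 0.
It vanishes, so the lines are concurrent at (74, 79).

Yes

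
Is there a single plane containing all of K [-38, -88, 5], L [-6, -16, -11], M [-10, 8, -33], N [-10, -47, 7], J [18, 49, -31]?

The plane through K, L, M has normal n = KL × KM = (-1200, 768, 1056) and equation n·P = -16704.
Checking the remaining points: n·N = -16704, n·J = -16704.
All equal -16704, so all 5 points lie in one plane.

Yes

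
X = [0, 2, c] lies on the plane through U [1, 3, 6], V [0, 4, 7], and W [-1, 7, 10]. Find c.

5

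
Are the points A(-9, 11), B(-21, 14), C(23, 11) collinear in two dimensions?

No

AB = (-12, 3), AC = (32, 0).
If collinear, AC would be a scalar multiple of AB. But (-12)·(0) ≠ (3)·(32) (difference -96), so they are not parallel; the points are not collinear.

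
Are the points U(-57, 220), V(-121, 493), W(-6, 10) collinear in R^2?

UV = (-64, 273), UW = (51, -210).
Twice the signed area of △UVW is (-64)(-210) − (273)(51) = -483.
The area is nonzero, so the three points are not collinear.

No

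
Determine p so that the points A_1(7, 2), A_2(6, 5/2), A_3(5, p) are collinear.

Collinearity: (A_3 − A_1) must be parallel to (A_2 − A_1) = (-1, 1/2).
Cross-multiplying the components: (p − 2)·(-1) = (-2)·(1/2).
Solving gives p = 3.

3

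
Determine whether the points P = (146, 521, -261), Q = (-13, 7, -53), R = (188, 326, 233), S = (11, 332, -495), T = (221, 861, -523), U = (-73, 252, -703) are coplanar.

No

The plane through P, Q, R has normal n = PQ × PR = (-213356, 87282, 52593) and equation n·X = 597173.
Checking the remaining points: n·S = 597173, n·T = 491987, n·U = 597173.
Since n·T = 491987 ≠ 597173, T is off the plane and the points are not all coplanar.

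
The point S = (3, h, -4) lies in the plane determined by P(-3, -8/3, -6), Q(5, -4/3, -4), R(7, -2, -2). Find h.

Coplanarity requires PQ · (PR × PS) = 0.
PQ = (8, 4/3, 2), PR = (10, 2/3, 4); the triple product is linear in h with coefficient -12 and constant term -24.
Setting it to zero: h = -2.

-2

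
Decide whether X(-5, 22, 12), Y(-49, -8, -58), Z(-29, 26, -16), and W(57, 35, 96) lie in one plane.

With X as base: XY = (-44, -30, -70), XZ = (-24, 4, -28), XW = (62, 13, 84).
XZ × XW = (700, 280, -560).
XY · (XZ × XW) = 0.
The scalar triple product vanishes, so the four points are coplanar.

Yes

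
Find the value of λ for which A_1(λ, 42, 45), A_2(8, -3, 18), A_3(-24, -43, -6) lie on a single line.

Direction A_2A_3 = (-32, -40, -24). From the y-coordinate of A_1, the parameter along the line is τ = (42 − (-3))/(-40) = -9/8.
Then λ = 8 + (-9/8)·(-32) = 44.

44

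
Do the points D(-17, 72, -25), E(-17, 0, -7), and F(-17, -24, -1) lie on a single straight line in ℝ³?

Yes

DE = (0, -72, 18), DF = (0, -96, 24).
Each component of DF is 4/3 times the corresponding component of DE, so DF = 4/3·DE and the points are collinear.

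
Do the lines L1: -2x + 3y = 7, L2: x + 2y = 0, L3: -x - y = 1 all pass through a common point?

Yes

Intersecting L1 and L2: solving the 2×2 system gives (x, y) = (-2, 1).
Substitute into L3: (-1)(-2) + (-1)(1) = 1.
This equals 1, so (-2, 1) lies on all three lines and they are concurrent.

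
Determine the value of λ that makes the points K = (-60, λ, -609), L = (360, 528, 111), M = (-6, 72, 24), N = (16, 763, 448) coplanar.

-978

Coplanarity ⇔ det[KL; KM; KN] = 0.
Expanding, this is linear in λ: (-153270)λ + (-149898060) = 0.
So λ = -978.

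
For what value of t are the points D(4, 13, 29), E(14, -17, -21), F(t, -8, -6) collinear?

Direction DE = (10, -30, -50). From the y-coordinate of F, the parameter along the line is τ = (-8 − 13)/(-30) = 7/10.
Then t = 4 + 7/10·(10) = 11.

11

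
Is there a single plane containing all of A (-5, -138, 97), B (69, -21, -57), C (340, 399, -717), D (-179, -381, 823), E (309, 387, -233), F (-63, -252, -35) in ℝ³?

Yes

The plane through A, B, C has normal n = AB × AC = (-12540, 7106, -627) and equation n·P = -978747.
Checking the remaining points: n·D = -978747, n·E = -978747, n·F = -978747.
All equal -978747, so all 6 points lie in one plane.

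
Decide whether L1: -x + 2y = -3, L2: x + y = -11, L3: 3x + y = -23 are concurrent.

The three lines meet at one point iff the augmented coefficient matrix [aᵢ bᵢ cᵢ] has rank < 3, i.e. its determinant vanishes.
Here the determinant is -2.
Nonzero, so no common point exists.

No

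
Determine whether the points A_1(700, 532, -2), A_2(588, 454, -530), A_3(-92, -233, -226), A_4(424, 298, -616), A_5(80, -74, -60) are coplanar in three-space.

Yes

The plane through A_1, A_2, A_3 has normal n = A_1A_2 × A_1A_3 = (-386448, 393088, 23904) and equation n·P = -61438592.
Checking the remaining points: n·A_4 = -61438592, n·A_5 = -61438592.
All equal -61438592, so all 5 points lie in one plane.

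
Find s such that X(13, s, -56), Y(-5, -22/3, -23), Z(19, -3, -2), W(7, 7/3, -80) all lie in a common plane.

4/3

Coplanarity ⇔ det[XY; XZ; XW] = 0.
Expanding, this is linear in s: (-1620)s + (2160) = 0.
So s = 4/3.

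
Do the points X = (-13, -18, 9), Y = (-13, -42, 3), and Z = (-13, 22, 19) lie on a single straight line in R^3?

Yes

XY = (0, -24, -6), XZ = (0, 40, 10).
XY × XZ = (0, 0, 0).
The cross product vanishes, so the three points are collinear.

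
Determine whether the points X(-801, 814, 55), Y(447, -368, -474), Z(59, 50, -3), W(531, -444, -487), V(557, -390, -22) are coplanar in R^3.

No

The plane through X, Y, Z has normal n = XY × XZ = (-335600, -382556, 63048) and equation n·P = -39117344.
Checking the remaining points: n·W = -39053112, n·V = -39119416.
Since n·W = -39053112 ≠ -39117344, W is off the plane and the points are not all coplanar.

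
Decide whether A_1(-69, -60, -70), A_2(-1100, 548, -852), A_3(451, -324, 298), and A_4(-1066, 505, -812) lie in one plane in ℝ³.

The four points are coplanar iff the 3×3 determinant with rows A_1A_2, A_1A_3, A_1A_4 is zero.
Rows: (-1031, 608, -782), (520, -264, 368), (-997, 565, -742).
Expanding along the first row: (-1031)(-12032) − (608)(-18944) + (-782)(30592) = 0.
Zero determinant ⇒ coplanar.

Yes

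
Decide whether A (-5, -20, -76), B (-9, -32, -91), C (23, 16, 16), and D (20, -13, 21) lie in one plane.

No

A normal to the plane through A, B, C is n = AB × AC = (-564, -52, 192).
The plane has equation n·P = -10732. For D: n·D = -6572.
-6572 ≠ -10732, so D is off the plane.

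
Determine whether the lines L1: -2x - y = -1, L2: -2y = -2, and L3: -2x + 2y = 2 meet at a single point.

The three lines meet at one point iff the augmented coefficient matrix [aᵢ bᵢ cᵢ] has rank < 3, i.e. its determinant vanishes.
Here the determinant is 0.
It vanishes, so the lines are concurrent at (0, 1).

Yes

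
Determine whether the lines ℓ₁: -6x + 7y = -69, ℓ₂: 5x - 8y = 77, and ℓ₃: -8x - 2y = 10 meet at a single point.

Intersecting ℓ₁ and ℓ₂: solving the 2×2 system gives (x, y) = (1, -9).
Substitute into ℓ₃: (-8)(1) + (-2)(-9) = 10.
This equals 10, so (1, -9) lies on all three lines and they are concurrent.

Yes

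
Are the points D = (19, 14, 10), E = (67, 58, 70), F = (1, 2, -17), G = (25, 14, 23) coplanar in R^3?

The four points are coplanar iff the 3×3 determinant with rows DE, DF, DG is zero.
Rows: (48, 44, 60), (-18, -12, -27), (6, 0, 13).
Expanding along the first row: (48)(-156) − (44)(-72) + (60)(72) = 0.
Zero determinant ⇒ coplanar.

Yes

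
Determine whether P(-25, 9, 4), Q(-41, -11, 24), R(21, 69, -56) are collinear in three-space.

PQ = (-16, -20, 20), PR = (46, 60, -60).
PQ × PR = (0, -40, -40).
The cross product is nonzero, so the points do not lie on one line.

No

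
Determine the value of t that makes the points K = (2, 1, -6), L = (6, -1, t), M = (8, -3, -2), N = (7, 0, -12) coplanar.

-6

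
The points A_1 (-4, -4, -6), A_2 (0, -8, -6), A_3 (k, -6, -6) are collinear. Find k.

-2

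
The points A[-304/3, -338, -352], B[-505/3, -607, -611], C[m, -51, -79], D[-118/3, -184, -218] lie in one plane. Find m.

-73/3

Normal to plane ABD: n = (3840, -7080, 6360); plane equation n·P = -234800.
Requiring n·C = -234800: (3840)m + (-141360) = -234800.
So m = -73/3.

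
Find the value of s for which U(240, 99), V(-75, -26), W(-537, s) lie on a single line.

-628/3

Collinearity: (W − U) must be parallel to (V − U) = (-315, -125).
Cross-multiplying the components: (s − 99)·(-315) = (-777)·(-125).
Solving gives s = -628/3.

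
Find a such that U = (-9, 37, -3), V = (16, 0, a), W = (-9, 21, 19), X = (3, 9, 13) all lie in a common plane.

1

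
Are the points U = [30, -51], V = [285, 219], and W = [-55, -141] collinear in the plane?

UV = (255, 270), UW = (-85, -90).
Twice the signed area of △UVW is (255)(-90) − (270)(-85) = 0.
The triangle is degenerate (zero area), so the points are collinear.

Yes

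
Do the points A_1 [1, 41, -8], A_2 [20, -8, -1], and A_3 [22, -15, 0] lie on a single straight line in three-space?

No

A_1A_2 = (19, -49, 7), A_1A_3 = (21, -56, 8).
Comparing components 3 and 1: (7)(21) − (19)(8) = -5 ≠ 0, so A_1A_2 and A_1A_3 are not parallel and the points are not collinear.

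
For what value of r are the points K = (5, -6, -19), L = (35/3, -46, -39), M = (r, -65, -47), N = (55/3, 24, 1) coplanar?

Normal to plane KLN: n = (-200, -400, 2200/3); plane equation n·P = -37600/3.
Requiring n·M = -37600/3: (-200)r + (-25400/3) = -37600/3.
So r = 61/3.

61/3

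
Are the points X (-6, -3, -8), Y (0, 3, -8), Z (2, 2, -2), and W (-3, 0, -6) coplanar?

No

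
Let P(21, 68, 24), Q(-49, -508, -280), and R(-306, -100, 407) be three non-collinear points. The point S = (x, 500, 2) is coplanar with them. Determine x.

A normal to the plane is n = PQ × PR = (-271680, 126218, -176592).
S lies in the plane iff n · PS = 0.
This gives (-271680)x + (64116480) = 0, so x = 236.

236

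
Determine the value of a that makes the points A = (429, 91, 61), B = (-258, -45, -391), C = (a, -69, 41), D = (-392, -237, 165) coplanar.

-21

Normal to plane ABD: n = (-162400, 442540, 113680); plane equation n·P = -22463980.
Requiring n·C = -22463980: (-162400)a + (-25874380) = -22463980.
So a = -21.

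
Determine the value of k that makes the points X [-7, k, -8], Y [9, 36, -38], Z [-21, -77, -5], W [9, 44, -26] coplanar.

-16

The points are coplanar iff XY · (XZ × XW) = 0.
Expanding, this is linear in k: (-360)k + (-5760) = 0.
So k = -16.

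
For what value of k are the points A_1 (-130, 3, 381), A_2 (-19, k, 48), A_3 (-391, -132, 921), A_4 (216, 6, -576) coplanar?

-15

Coplanarity ⇔ det[A_1A_2; A_1A_3; A_1A_4] = 0.
Expanding, this is linear in k: (-62937)k + (-944055) = 0.
So k = -15.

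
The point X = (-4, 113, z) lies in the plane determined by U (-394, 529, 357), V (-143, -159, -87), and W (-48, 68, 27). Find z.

45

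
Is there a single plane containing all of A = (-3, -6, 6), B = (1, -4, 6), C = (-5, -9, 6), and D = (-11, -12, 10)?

With A as base: AB = (4, 2, 0), AC = (-2, -3, 0), AD = (-8, -6, 4).
AC × AD = (-12, 8, -12).
AB · (AC × AD) = -32.
Since -32 ≠ 0, the four points are not coplanar.

No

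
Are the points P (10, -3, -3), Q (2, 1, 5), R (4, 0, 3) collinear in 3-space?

PQ = (-8, 4, 8), PR = (-6, 3, 6).
PQ × PR = (0, 0, 0).
The cross product vanishes, so the three points are collinear.

Yes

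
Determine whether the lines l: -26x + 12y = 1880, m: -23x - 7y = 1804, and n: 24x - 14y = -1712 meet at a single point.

Yes

Intersecting l and m: solving the 2×2 system gives (x, y) = (-76, -8).
Substitute into n: (24)(-76) + (-14)(-8) = -1712.
This equals -1712, so (-76, -8) lies on all three lines and they are concurrent.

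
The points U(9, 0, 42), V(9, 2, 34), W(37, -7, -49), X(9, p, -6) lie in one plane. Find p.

12

Normal to plane UVW: n = (-238, -224, -56); plane equation n·P = -4494.
Requiring n·X = -4494: (-224)p + (-1806) = -4494.
So p = 12.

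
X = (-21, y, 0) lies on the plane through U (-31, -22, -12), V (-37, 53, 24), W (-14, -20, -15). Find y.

Coplanarity requires UV · (UW × UX) = 0.
UV = (-6, 75, 36), UW = (17, 2, -3); the triple product is linear in y with coefficient 594 and constant term -5346.
Setting it to zero: y = 9.

9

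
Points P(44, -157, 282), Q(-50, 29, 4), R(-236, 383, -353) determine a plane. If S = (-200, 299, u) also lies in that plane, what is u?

A normal to the plane is n = PQ × PR = (32010, 18150, 1320).
S lies in the plane iff n · PS = 0.
This gives (1320)u + (93720) = 0, so u = -71.

-71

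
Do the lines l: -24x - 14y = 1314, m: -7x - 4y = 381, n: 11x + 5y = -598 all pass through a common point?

No

Intersecting l and m: solving the 2×2 system gives (x, y) = (-39, -27).
Substitute into n: (11)(-39) + (5)(-27) = -564.
But n requires -598 ≠ -564, so the three lines have no common point.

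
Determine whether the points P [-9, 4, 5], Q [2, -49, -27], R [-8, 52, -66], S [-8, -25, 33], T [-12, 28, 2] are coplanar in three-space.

The plane through P, Q, R has normal n = PQ × PR = (5299, 749, 581) and equation n·X = -41790.
Checking the remaining points: n·S = -41944, n·T = -41454.
Since n·S = -41944 ≠ -41790, S is off the plane and the points are not all coplanar.

No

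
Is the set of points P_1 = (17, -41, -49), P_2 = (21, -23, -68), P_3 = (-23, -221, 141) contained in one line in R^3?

Yes

P_1P_2 = (4, 18, -19), P_1P_3 = (-40, -180, 190).
P_1P_2 × P_1P_3 = (0, 0, 0).
The cross product vanishes, so the three points are collinear.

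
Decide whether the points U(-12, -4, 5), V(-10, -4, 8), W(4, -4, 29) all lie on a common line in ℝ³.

UV = (2, 0, 3), UW = (16, 0, 24).
Each component of UW is 8 times the corresponding component of UV, so UW = 8·UV and the points are collinear.

Yes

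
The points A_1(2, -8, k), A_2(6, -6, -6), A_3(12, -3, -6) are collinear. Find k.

-6

Collinearity requires A_1A_2 × A_1A_3 = 0; each component is linear in k.
The x-component gives (3)k + (18) = 0, so k = -6.
The remaining components then also vanish.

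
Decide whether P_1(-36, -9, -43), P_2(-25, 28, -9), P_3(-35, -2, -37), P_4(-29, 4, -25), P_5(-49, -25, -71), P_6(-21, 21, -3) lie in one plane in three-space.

No

The plane through P_1, P_2, P_3 has normal n = P_1P_2 × P_1P_3 = (-16, -32, 40) and equation n·P = -856.
Checking the remaining points: n·P_4 = -664, n·P_5 = -1256, n·P_6 = -456.
Since n·P_4 = -664 ≠ -856, P_4 is off the plane and the points are not all coplanar.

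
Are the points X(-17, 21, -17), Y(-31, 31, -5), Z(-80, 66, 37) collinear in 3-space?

XY = (-14, 10, 12), XZ = (-63, 45, 54).
XY × XZ = (0, 0, 0).
The cross product vanishes, so the three points are collinear.

Yes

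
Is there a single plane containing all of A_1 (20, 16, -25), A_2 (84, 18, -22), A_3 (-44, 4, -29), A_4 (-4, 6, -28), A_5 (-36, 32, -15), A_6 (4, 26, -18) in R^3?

The plane through A_1, A_2, A_3 has normal n = A_1A_2 × A_1A_3 = (28, 64, -640) and equation n·P = 17584.
Checking the remaining points: n·A_4 = 18192, n·A_5 = 10640, n·A_6 = 13296.
Since n·A_4 = 18192 ≠ 17584, A_4 is off the plane and the points are not all coplanar.

No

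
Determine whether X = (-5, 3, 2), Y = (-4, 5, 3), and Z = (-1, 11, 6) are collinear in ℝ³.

XY = (1, 2, 1), XZ = (4, 8, 4).
Each component of XZ is 4 times the corresponding component of XY, so XZ = 4·XY and the points are collinear.

Yes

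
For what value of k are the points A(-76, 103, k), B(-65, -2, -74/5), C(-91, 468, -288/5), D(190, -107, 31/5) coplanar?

-123/5

The points are coplanar iff AB · (AC × AD) = 0.
Expanding, this is linear in k: (117120)k + (2881152) = 0.
So k = -123/5.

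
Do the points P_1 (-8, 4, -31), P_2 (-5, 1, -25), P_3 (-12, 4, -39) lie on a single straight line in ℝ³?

No

P_1P_2 = (3, -3, 6), P_1P_3 = (-4, 0, -8).
Comparing components 2 and 3: (-3)(-8) − (6)(0) = 24 ≠ 0, so P_1P_2 and P_1P_3 are not parallel and the points are not collinear.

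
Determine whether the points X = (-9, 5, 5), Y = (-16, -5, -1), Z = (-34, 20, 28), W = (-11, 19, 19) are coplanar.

No

With X as base: XY = (-7, -10, -6), XZ = (-25, 15, 23), XW = (-2, 14, 14).
XZ × XW = (-112, 304, -320).
XY · (XZ × XW) = -336.
Since -336 ≠ 0, the four points are not coplanar.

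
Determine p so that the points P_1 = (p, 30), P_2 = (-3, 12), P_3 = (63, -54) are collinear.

The three points are collinear iff det[P_1P_2; P_1P_3] = 0.
This determinant is linear in p: (66)p + (1386) = 0, so p = -21.

-21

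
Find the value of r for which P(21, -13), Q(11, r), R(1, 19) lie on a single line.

Collinearity: (Q − P) must be parallel to (R − P) = (-20, 32).
Cross-multiplying the components: (r − (-13))·(-20) = (-10)·(32).
Solving gives r = 3.

3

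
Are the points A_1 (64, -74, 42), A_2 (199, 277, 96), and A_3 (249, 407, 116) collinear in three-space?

Yes

A_1A_2 = (135, 351, 54), A_1A_3 = (185, 481, 74).
Each component of A_1A_3 is 37/27 times the corresponding component of A_1A_2, so A_1A_3 = 37/27·A_1A_2 and the points are collinear.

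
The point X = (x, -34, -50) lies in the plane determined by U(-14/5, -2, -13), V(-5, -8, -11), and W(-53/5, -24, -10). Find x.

-58/5

Coplanarity requires UV · (UW × UX) = 0.
UV = (-11/5, -6, 2), UW = (-39/5, -22, 3); the triple product is linear in x with coefficient 26 and constant term 1508/5.
Setting it to zero: x = -58/5.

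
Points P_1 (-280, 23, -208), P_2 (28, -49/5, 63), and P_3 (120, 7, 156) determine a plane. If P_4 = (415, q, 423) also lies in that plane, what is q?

-8

A normal to the plane is n = P_1P_2 × P_1P_3 = (-38016/5, -3712, 8192).
P_4 lies in the plane iff n · P_1P_4 = 0.
This gives (-3712)q + (-29696) = 0, so q = -8.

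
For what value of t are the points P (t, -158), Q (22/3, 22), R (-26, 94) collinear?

272/3

The three points are collinear iff det[PQ; PR] = 0.
This determinant is linear in t: (-72)t + (6528) = 0, so t = 272/3.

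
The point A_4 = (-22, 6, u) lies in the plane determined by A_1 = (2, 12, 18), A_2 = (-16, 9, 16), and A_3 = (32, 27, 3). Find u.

A normal to the plane is n = A_1A_2 × A_1A_3 = (75, -330, -180).
A_4 lies in the plane iff n · A_1A_4 = 0.
This gives (-180)u + (3420) = 0, so u = 19.

19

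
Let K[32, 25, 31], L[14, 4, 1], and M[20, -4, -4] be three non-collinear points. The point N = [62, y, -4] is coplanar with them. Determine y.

-25

The plane through K, L, M has equation −135x − 270y + 270z = -2700.
Substituting N: (-270)y + (-9450) = -2700, so y = -25.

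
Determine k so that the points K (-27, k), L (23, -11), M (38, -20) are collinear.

19

Collinearity: (K − L) must be parallel to (M − L) = (15, -9).
Cross-multiplying the components: (k − (-11))·(15) = (-50)·(-9).
Solving gives k = 19.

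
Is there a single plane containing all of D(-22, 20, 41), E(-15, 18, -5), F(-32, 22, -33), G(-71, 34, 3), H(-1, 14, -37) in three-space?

The plane through D, E, F has normal n = DE × DF = (240, 978, -6) and equation n·P = 14034.
Checking the remaining points: n·G = 16194, n·H = 13674.
Since n·G = 16194 ≠ 14034, G is off the plane and the points are not all coplanar.

No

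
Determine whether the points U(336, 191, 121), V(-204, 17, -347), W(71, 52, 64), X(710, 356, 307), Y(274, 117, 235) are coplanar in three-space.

No

The plane through U, V, W has normal n = UV × UW = (-55134, 93240, 28950) and equation n·P = 2786766.
Checking the remaining points: n·X = 2935950, n·Y = 2605614.
Since n·X = 2935950 ≠ 2786766, X is off the plane and the points are not all coplanar.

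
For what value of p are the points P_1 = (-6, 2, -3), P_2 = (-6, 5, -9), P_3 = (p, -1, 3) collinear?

-6

Collinearity requires P_1P_2 × P_1P_3 = 0; each component is linear in p.
The y-component gives (-6)p + (-36) = 0, so p = -6.
The remaining components then also vanish.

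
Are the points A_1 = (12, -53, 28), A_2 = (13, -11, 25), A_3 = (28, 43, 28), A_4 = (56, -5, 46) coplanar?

A normal to the plane through A_1, A_2, A_3 is n = A_1A_2 × A_1A_3 = (288, -48, -576).
The plane has equation n·P = -10128. For A_4: n·A_4 = -10128.
Equal, so A_4 lies in the plane and all four are coplanar.

Yes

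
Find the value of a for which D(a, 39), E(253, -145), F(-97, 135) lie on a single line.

Collinearity: (D − E) must be parallel to (F − E) = (-350, 280).
Cross-multiplying the components: (a − 253)·(280) = (184)·(-350).
Solving gives a = 23.

23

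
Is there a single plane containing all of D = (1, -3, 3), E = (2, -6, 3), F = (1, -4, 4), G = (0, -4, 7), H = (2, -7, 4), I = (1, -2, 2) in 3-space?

The plane through D, E, F has normal n = DE × DF = (-3, -1, -1) and equation n·P = -3.
Checking the remaining points: n·G = -3, n·H = -3, n·I = -3.
All equal -3, so all 6 points lie in one plane.

Yes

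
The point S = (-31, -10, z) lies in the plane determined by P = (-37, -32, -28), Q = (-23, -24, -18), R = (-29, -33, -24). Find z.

-18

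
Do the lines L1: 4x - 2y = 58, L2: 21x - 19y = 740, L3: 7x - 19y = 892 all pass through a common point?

No

The three lines meet at one point iff the augmented coefficient matrix [aᵢ bᵢ cᵢ] has rank < 3, i.e. its determinant vanishes.
Here the determinant is 124.
Nonzero, so no common point exists.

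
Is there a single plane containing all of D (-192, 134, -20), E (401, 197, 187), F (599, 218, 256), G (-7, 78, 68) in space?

A normal to the plane through D, E, F is n = DE × DF = (0, 69, -21).
The plane has equation n·P = 9666. For G: n·G = 3954.
3954 ≠ 9666, so G is off the plane.

No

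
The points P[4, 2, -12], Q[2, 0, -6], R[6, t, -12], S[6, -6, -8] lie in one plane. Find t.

The points are coplanar iff PQ · (PR × PS) = 0.
Expanding, this is linear in t: (-20)t + (-40) = 0.
So t = -2.

-2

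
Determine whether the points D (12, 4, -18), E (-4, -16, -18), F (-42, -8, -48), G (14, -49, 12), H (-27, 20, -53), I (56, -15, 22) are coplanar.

Yes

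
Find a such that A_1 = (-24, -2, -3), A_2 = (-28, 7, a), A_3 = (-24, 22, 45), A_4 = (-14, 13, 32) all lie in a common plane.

13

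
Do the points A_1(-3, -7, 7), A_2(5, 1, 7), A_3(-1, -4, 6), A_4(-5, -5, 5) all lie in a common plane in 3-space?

No

With A_1 as base: A_1A_2 = (8, 8, 0), A_1A_3 = (2, 3, -1), A_1A_4 = (-2, 2, -2).
A_1A_3 × A_1A_4 = (-4, 6, 10).
A_1A_2 · (A_1A_3 × A_1A_4) = 16.
Since 16 ≠ 0, the four points are not coplanar.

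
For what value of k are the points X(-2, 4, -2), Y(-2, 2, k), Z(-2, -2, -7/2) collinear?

Direction XZ = (0, -6, -3/2). From the y-coordinate of Y, the parameter along the line is τ = (2 − 4)/(-6) = 1/3.
Then k = (-2) + 1/3·(-3/2) = -5/2.

-5/2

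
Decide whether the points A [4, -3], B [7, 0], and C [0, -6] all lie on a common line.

No

AB = (3, 3), AC = (-4, -3).
det[AB; AC] = (3)(-3) − (3)(-4) = 3.
The determinant is nonzero, so they are not collinear.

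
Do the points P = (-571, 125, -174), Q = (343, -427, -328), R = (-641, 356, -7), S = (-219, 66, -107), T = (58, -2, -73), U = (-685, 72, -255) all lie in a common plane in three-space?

The plane through P, Q, R has normal n = PQ × PR = (-56610, -141858, 172494) and equation n·X = -15421896.
Checking the remaining points: n·S = -15421896, n·T = -15591726, n·U = -15421896.
Since n·T = -15591726 ≠ -15421896, T is off the plane and the points are not all coplanar.

No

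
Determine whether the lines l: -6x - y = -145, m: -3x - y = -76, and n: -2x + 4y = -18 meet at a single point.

Yes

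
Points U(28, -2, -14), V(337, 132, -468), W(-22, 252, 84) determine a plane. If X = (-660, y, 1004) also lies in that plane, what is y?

The plane through U, V, W has equation 128448x − 7582y + 85186z = 2419104.
Substituting X: (-7582)y + (751064) = 2419104, so y = -220.

-220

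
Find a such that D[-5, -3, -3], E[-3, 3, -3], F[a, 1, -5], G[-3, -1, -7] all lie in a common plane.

Normal to plane DEG: n = (-24, 8, -8); plane equation n·P = 120.
Requiring n·F = 120: (-24)a + (48) = 120.
So a = -3.

-3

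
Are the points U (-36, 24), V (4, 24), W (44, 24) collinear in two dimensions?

UV = (40, 0), UW = (80, 0).
Twice the signed area of △UVW is (40)(0) − (0)(80) = 0.
The triangle is degenerate (zero area), so the points are collinear.

Yes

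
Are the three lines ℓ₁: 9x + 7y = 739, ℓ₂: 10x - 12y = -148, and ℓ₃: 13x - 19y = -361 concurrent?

The three lines meet at one point iff the augmented coefficient matrix [aᵢ bᵢ cᵢ] has rank < 3, i.e. its determinant vanishes.
Here the determinant is 356.
Nonzero, so no common point exists.

No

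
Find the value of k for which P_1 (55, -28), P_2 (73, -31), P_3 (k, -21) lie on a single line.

Collinearity: (P_3 − P_1) must be parallel to (P_2 − P_1) = (18, -3).
Cross-multiplying the components: (k − 55)·(-3) = (7)·(18).
Solving gives k = 13.

13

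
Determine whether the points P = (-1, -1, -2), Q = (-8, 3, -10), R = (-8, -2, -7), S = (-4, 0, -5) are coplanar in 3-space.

The four points are coplanar iff the 3×3 determinant with rows PQ, PR, PS is zero.
Rows: (-7, 4, -8), (-7, -1, -5), (-3, 1, -3).
Expanding along the first row: (-7)(8) − (4)(6) + (-8)(-10) = 0.
Zero determinant ⇒ coplanar.

Yes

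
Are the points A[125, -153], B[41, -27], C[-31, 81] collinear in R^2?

Yes

AB = (-84, 126), AC = (-156, 234).
det[AB; AC] = (-84)(234) − (126)(-156) = 0.
The determinant is zero, so the points are collinear.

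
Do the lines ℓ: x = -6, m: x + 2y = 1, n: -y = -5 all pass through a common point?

Intersecting ℓ and m: solving the 2×2 system gives (x, y) = (-6, 7/2).
Substitute into n: (0)(-6) + (-1)(7/2) = -7/2.
But n requires -5 ≠ -7/2, so the three lines have no common point.

No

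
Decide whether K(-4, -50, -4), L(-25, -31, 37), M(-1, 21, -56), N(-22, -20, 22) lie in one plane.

No

With K as base: KL = (-21, 19, 41), KM = (3, 71, -52), KN = (-18, 30, 26).
KM × KN = (3406, 858, 1368).
KL · (KM × KN) = 864.
Since 864 ≠ 0, the four points are not coplanar.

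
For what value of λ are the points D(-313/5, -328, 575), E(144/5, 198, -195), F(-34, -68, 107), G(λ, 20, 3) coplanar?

-14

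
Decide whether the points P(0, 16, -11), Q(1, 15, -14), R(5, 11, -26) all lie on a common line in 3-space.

PQ = (1, -1, -3), PR = (5, -5, -15).
Each component of PR is 5 times the corresponding component of PQ, so PR = 5·PQ and the points are collinear.

Yes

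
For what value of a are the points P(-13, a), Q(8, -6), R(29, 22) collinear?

-34

The three points are collinear iff det[PQ; PR] = 0.
This determinant is linear in a: (21)a + (714) = 0, so a = -34.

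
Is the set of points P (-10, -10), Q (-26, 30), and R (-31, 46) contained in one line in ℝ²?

PQ = (-16, 40), PR = (-21, 56).
det[PQ; PR] = (-16)(56) − (40)(-21) = -56.
The determinant is nonzero, so they are not collinear.

No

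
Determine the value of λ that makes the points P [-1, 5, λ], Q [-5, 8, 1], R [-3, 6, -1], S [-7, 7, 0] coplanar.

-2

Coplanarity ⇔ det[PQ; PR; PS] = 0.
Expanding, this is linear in λ: (6)λ + (12) = 0.
So λ = -2.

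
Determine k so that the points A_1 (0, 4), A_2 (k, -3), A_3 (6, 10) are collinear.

-7

The three points are collinear iff det[A_1A_2; A_1A_3] = 0.
This determinant is linear in k: (6)k + (42) = 0, so k = -7.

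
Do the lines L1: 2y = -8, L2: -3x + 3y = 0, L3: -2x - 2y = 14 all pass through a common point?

No

The three lines meet at one point iff the augmented coefficient matrix [aᵢ bᵢ cᵢ] has rank < 3, i.e. its determinant vanishes.
Here the determinant is -12.
Nonzero, so no common point exists.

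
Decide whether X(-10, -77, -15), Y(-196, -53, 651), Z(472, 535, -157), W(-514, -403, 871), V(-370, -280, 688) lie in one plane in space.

The plane through X, Y, Z has normal n = XY × XZ = (-411000, 294600, -125400) and equation n·P = -16693200.
Checking the remaining points: n·W = -16693200, n·V = -16693200.
All equal -16693200, so all 5 points lie in one plane.

Yes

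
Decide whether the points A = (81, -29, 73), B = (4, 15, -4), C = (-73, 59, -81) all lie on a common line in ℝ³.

Yes

AB = (-77, 44, -77), AC = (-154, 88, -154).
AB × AC = (0, 0, 0).
The cross product vanishes, so the three points are collinear.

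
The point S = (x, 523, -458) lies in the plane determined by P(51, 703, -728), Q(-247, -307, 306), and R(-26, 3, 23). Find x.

Coplanarity requires PQ · (PR × PS) = 0.
PQ = (-298, -1010, 1034), PR = (-77, -700, 751); the triple product is linear in x with coefficient -34710 and constant term 11141910.
Setting it to zero: x = 321.

321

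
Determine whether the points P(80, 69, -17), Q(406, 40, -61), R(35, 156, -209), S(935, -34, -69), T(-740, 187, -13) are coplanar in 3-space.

No

The plane through P, Q, R has normal n = PQ × PR = (9396, 64572, 27057) and equation n·X = 4747179.
Checking the remaining points: n·S = 4722879, n·T = 4770183.
Since n·S = 4722879 ≠ 4747179, S is off the plane and the points are not all coplanar.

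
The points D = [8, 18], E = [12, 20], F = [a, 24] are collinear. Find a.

The three points are collinear iff det[DE; DF] = 0.
This determinant is linear in a: (-2)a + (40) = 0, so a = 20.

20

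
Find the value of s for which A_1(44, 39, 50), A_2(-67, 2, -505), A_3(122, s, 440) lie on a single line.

Collinearity requires A_1A_2 × A_1A_3 = 0; each component is linear in s.
The x-component gives (555)s + (-36075) = 0, so s = 65.
The remaining components then also vanish.

65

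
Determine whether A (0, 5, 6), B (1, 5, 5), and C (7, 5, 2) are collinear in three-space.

No

AB = (1, 0, -1), AC = (7, 0, -4).
AB × AC = (0, -3, 0).
The cross product is nonzero, so the points do not lie on one line.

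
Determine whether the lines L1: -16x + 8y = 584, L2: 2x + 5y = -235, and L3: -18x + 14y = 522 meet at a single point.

Yes

Intersecting L1 and L2: solving the 2×2 system gives (x, y) = (-50, -27).
Substitute into L3: (-18)(-50) + (14)(-27) = 522.
This equals 522, so (-50, -27) lies on all three lines and they are concurrent.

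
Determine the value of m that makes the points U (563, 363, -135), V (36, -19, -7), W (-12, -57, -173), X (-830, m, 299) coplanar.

The points are coplanar iff UV · (UW × UX) = 0.
Expanding, this is linear in m: (-93626)m + (-60388770) = 0.
So m = -645.

-645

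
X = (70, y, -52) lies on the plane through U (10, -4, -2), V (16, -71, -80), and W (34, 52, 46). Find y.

The plane through U, V, W has equation 1152x − 2160y + 1944z = 16272.
Substituting X: (-2160)y + (-20448) = 16272, so y = -17.

-17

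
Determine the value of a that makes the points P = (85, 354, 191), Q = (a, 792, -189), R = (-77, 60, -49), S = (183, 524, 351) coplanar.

The points are coplanar iff PQ · (PR × PS) = 0.
Expanding, this is linear in a: (-6240)a + (1098240) = 0.
So a = 176.

176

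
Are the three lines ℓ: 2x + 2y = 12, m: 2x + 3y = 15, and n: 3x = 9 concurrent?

Yes

Intersecting ℓ and m: solving the 2×2 system gives (x, y) = (3, 3).
Substitute into n: (3)(3) + (0)(3) = 9.
This equals 9, so (3, 3) lies on all three lines and they are concurrent.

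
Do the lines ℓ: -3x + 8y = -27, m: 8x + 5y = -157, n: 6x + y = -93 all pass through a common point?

No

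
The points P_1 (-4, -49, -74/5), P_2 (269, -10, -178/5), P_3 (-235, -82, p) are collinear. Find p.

Collinearity requires P_1P_2 × P_1P_3 = 0; each component is linear in p.
The x-component gives (39)p + (-546/5) = 0, so p = 14/5.
The remaining components then also vanish.

14/5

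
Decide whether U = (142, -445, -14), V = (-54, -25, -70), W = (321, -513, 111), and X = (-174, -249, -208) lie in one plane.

The four points are coplanar iff the 3×3 determinant with rows UV, UW, UX is zero.
Rows: (-196, 420, -56), (179, -68, 125), (-316, 196, -194).
Expanding along the first row: (-196)(-11308) − (420)(4774) + (-56)(13596) = -550088.
Nonzero ⇒ not coplanar.

No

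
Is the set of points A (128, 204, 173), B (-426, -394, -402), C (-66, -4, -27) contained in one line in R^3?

AB = (-554, -598, -575), AC = (-194, -208, -200).
Comparing components 3 and 1: (-575)(-194) − (-554)(-200) = 750 ≠ 0, so AB and AC are not parallel and the points are not collinear.

No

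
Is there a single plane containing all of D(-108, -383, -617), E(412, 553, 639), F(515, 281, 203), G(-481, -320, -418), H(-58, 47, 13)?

No

The plane through D, E, F has normal n = DE × DF = (-66464, 356088, -237848) and equation n·P = 17548624.
Checking the remaining points: n·G = 17441488, n·H = 17499024.
Since n·G = 17441488 ≠ 17548624, G is off the plane and the points are not all coplanar.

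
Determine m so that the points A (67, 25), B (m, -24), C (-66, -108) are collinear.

The three points are collinear iff det[AB; AC] = 0.
This determinant is linear in m: (-133)m + (2394) = 0, so m = 18.

18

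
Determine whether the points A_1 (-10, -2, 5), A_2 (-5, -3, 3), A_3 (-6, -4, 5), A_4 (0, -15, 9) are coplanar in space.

With A_1 as base: A_1A_2 = (5, -1, -2), A_1A_3 = (4, -2, 0), A_1A_4 = (10, -13, 4).
A_1A_3 × A_1A_4 = (-8, -16, -32).
A_1A_2 · (A_1A_3 × A_1A_4) = 40.
Since 40 ≠ 0, the four points are not coplanar.

No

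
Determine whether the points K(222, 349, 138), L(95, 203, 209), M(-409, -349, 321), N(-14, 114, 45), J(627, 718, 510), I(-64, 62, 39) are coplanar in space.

The plane through K, L, M has normal n = KL × KM = (22840, -21560, -3480) and equation n·P = -2934200.
Checking the remaining points: n·N = -2934200, n·J = -2934200, n·I = -2934200.
All equal -2934200, so all 6 points lie in one plane.

Yes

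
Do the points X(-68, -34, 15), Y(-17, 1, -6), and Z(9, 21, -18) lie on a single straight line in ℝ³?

No

XY = (51, 35, -21), XZ = (77, 55, -33).
Comparing components 3 and 1: (-21)(77) − (51)(-33) = 66 ≠ 0, so XY and XZ are not parallel and the points are not collinear.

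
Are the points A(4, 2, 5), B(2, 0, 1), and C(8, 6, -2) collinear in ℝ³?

AB = (-2, -2, -4), AC = (4, 4, -7).
Comparing components 2 and 3: (-2)(-7) − (-4)(4) = 30 ≠ 0, so AB and AC are not parallel and the points are not collinear.

No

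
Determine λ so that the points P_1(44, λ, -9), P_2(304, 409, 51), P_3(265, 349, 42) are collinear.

Direction P_2P_3 = (-39, -60, -9). From the x-coordinate of P_1, the parameter along the line is τ = (44 − 304)/(-39) = 20/3.
Then λ = 409 + 20/3·(-60) = 9.

9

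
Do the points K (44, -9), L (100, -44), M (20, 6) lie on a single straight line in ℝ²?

Yes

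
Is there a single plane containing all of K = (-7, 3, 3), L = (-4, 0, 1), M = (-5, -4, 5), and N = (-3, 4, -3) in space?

Yes

The four points are coplanar iff the 3×3 determinant with rows KL, KM, KN is zero.
Rows: (3, -3, -2), (2, -7, 2), (4, 1, -6).
Expanding along the first row: (3)(40) − (-3)(-20) + (-2)(30) = 0.
Zero determinant ⇒ coplanar.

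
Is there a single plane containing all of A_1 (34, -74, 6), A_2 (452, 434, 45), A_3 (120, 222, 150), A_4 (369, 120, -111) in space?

No

With A_1 as base: A_1A_2 = (418, 508, 39), A_1A_3 = (86, 296, 144), A_1A_4 = (335, 194, -117).
A_1A_3 × A_1A_4 = (-62568, 58302, -82476).
A_1A_2 · (A_1A_3 × A_1A_4) = 247428.
Since 247428 ≠ 0, the four points are not coplanar.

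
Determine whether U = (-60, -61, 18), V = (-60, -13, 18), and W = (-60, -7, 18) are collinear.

UV = (0, 48, 0), UW = (0, 54, 0).
Each component of UW is 9/8 times the corresponding component of UV, so UW = 9/8·UV and the points are collinear.

Yes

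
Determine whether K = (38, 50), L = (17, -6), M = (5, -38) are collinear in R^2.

KL = (-21, -56), KM = (-33, -88).
Twice the signed area of △KLM is (-21)(-88) − (-56)(-33) = 0.
The triangle is degenerate (zero area), so the points are collinear.

Yes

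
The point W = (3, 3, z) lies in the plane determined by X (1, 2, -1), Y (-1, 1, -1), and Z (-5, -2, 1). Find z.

-1

The plane through X, Y, Z has equation −2x + 4y + 2z = 4.
Substituting W: (2)z + (6) = 4, so z = -1.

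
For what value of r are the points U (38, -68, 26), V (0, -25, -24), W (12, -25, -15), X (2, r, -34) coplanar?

Normal to plane UVW: n = (387, -258, -516); plane equation n·P = 18834.
Requiring n·X = 18834: (-258)r + (18318) = 18834.
So r = -2.

-2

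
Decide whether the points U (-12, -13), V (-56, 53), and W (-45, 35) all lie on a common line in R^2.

No

UV = (-44, 66), UW = (-33, 48).
Twice the signed area of △UVW is (-44)(48) − (66)(-33) = 66.
The area is nonzero, so the three points are not collinear.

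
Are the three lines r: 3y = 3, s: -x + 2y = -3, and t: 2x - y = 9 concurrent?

Lines aᵢx + bᵢy = cᵢ with pairwise distinct directions are concurrent exactly when det[aᵢ bᵢ cᵢ] = 0.
Here the determinant is 0.
It vanishes, so the lines are concurrent at (5, 1).

Yes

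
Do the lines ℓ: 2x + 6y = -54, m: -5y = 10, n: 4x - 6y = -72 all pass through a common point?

The three lines meet at one point iff the augmented coefficient matrix [aᵢ bᵢ cᵢ] has rank < 3, i.e. its determinant vanishes.
Here the determinant is 0.
It vanishes, so the lines are concurrent at (-21, -2).

Yes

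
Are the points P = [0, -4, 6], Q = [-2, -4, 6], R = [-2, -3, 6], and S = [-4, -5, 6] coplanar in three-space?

The four points are coplanar iff the 3×3 determinant with rows PQ, PR, PS is zero.
Rows: (-2, 0, 0), (-2, 1, 0), (-4, -1, 0).
Expanding along the first row: (-2)(0) − (0)(0) + (0)(6) = 0.
Zero determinant ⇒ coplanar.

Yes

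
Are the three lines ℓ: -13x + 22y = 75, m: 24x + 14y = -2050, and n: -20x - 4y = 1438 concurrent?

Intersecting ℓ and m: solving the 2×2 system gives (x, y) = (-65, -35).
Substitute into n: (-20)(-65) + (-4)(-35) = 1440.
But n requires 1438 ≠ 1440, so the three lines have no common point.

No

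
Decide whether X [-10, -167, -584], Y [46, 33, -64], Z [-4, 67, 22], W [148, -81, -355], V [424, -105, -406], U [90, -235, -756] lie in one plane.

The plane through X, Y, Z has normal n = XY × XZ = (-480, -30816, 11904) and equation n·P = -1800864.
Checking the remaining points: n·W = -1800864, n·V = -1800864, n·U = -1800864.
All equal -1800864, so all 6 points lie in one plane.

Yes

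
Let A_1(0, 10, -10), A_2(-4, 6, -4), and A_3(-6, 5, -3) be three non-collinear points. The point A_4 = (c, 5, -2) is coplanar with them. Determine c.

-4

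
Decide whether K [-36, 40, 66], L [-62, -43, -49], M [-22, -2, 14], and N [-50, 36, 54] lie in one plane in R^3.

No

A normal to the plane through K, L, M is n = KL × KM = (-514, -2962, 2254).
The plane has equation n·P = 48788. For N: n·N = 40784.
40784 ≠ 48788, so N is off the plane.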